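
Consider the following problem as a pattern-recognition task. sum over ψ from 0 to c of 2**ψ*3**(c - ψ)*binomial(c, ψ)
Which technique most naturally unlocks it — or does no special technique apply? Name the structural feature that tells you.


Verdict: the binomial theorem — the binomial coefficients weight matched powers of 2 and 3, which is exactly the expansion of a binomial power.


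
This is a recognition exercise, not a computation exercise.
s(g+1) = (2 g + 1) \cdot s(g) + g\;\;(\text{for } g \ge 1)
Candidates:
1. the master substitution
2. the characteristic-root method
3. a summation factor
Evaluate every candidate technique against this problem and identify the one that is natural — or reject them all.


Verdict: a summation factor — it is first-order linear but the coefficient 2 g + 1 depends on the index, so multiply through by a summation factor to telescope it.
- the master substitution — no fixed divisor shrinks the index between calls.
- the characteristic-root method: the coefficients vary with the index, breaking the constant-coefficient structure the method needs.
- a summation factor: yes, a natural case for it.


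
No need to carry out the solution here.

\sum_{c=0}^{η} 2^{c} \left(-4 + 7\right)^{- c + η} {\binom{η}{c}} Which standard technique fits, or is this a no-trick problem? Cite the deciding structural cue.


Verdict: the binomial theorem — terms weighting {\binom{η}{c}} against matched powers of 2 and (-4 + 7) reassemble into (2 + (-4 + 7))^η by the binomial theorem.


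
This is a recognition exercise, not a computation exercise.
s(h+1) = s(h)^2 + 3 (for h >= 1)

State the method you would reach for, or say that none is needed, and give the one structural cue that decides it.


Best approach: no special technique — once the recursion is nonlinear, characteristic roots, master substitutions, and summation factors are all off the table.


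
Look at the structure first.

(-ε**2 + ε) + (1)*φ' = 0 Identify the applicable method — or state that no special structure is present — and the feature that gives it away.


Diagnosis: no special technique — the slope is a pure function of ε; integrate both sides and be done.


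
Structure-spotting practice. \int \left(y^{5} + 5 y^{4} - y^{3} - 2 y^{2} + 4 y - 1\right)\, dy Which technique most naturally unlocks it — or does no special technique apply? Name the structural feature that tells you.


Method: no special technique — a term-by-term power-rule job in y; no substitution or rearrangement earns its keep here.


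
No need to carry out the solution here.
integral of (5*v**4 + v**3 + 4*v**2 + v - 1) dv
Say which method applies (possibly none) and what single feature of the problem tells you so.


Diagnosis: no special technique — the integrand is a sum of constant multiples of powers of v — integrate term by term.


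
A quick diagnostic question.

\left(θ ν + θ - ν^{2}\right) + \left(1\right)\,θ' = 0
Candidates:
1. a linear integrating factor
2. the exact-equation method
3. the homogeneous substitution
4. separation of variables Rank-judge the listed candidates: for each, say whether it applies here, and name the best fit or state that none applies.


Method: a linear integrating factor — the unknown enters only to the first power against a nonzero forcing term — the integrating-factor template applies directly.
- a linear integrating factor: applicable, and directly so.
- the exact-equation method: exactness fails on the nose — the mixed partials do not match.
- the homogeneous substitution — the ratio of the variables does not determine the slope.
- separation of variables — the two dependences do not factor apart.


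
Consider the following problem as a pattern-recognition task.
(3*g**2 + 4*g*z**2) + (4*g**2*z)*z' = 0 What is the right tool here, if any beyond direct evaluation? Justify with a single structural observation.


Diagnosis: the exact-equation method — checking ∂/∂z of 3*g**2 + 4*g*z**2 against ∂/∂g of 4*g**2*z: they match — the equation is exact as it stands.


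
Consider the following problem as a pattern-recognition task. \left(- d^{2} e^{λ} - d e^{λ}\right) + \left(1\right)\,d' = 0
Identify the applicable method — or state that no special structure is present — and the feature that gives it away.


Verdict: separation of variables — one side of the product carries the independent variable, the other the unknown — the textbook separation shape. Rearranged, this also fits the Bernoulli template directly; separation reads the product structure as given.


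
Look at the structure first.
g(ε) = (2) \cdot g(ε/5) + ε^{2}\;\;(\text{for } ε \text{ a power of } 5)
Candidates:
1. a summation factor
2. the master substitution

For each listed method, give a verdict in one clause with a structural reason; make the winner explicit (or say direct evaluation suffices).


Verdict: the master substitution — the argument shrinks by the factor 5, so measure the index on a logarithmic scale and the recursion becomes a shift.
- a summation factor — the recursion divides its index rather than shifting it — there is no previous-term chain for a summation factor to telescope.
- the master substitution: applicable, and directly so.


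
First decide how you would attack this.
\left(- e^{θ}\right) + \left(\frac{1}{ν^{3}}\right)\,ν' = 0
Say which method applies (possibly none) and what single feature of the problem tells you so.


Technique: separation of variables — all dependence on the two variables factors apart, the defining separable shape. The equation is exact as it stands too — a potential function exists — though separation reads the split structure directly.


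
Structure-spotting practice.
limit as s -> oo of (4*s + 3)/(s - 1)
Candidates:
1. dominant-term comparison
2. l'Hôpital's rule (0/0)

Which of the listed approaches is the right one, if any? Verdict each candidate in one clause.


Method: dominant-term comparison — divide by the highest power of s present: lower-order terms vanish and the dominant ratio remains.
- dominant-term comparison: applicable, and directly so.
- l'Hôpital's rule (0/0): no 0/0 form appears: written as one quotient, top and bottom both grow without bound, and the ratio is decided by their leading terms.


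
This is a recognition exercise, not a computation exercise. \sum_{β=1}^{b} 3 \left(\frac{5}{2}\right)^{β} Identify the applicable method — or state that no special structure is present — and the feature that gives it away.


Technique: the geometric series formula — each summand is the previous one scaled by \frac{5}{2}; that constant multiplier is itself the geometric structure.


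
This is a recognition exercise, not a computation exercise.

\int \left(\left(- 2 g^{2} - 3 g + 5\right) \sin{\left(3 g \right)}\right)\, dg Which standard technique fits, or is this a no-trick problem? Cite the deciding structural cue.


Method: integration by parts — a polynomial - 2 g^{2} - 3 g + 5 against the kernel \sin{\left(3 g \right)} is the signature bounded-ladder case for integration by parts.


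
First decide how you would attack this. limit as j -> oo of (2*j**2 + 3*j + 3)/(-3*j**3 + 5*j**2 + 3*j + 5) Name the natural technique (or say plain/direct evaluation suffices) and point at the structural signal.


Verdict: dominant-term comparison — divide by the highest power of j present: lower-order terms vanish and the dominant ratio remains. Viewed as a single quotient this is an ∞/∞ form — an at-infinity application of l'Hôpital's rule would also resolve it; comparing leading growth reads the answer without differentiating.


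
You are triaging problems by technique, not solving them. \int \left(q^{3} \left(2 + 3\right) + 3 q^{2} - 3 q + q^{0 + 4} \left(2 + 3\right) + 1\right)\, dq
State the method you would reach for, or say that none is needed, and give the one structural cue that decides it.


Diagnosis: no special technique — every term is a constant multiple of a power of q; term-wise power-rule integration needs no preliminary transformation.


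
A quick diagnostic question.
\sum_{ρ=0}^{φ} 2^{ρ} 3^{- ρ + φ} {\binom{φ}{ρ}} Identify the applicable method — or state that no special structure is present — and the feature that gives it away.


Method: the binomial theorem — the summand is term ρ of a binomial expansion in 2 and 3; the whole sum is a single power.


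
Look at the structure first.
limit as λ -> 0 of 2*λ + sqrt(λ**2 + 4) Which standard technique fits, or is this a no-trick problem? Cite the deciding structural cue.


Verdict: no special technique — no denominator vanishes and nothing blows up at 0: direct substitution is the whole computation.


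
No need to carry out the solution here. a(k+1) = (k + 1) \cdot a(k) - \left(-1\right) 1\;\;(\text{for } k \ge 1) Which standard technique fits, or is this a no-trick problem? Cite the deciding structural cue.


Diagnosis: a summation factor — one-term recursion with variable weight k + 1 is solved by product normalization, not by root-finding.


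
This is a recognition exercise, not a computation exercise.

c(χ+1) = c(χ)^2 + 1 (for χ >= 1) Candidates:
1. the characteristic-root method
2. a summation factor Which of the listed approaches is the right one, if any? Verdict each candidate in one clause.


Technique: no special technique — the recurrence is nonlinear in the sequence values; study it directly, no linear machinery applies.
- the characteristic-root method — nonlinearity rules out exponential-mode superposition from the start.
- a summation factor: the recursion is nonlinear — outside the first-order linear family a summation factor addresses.


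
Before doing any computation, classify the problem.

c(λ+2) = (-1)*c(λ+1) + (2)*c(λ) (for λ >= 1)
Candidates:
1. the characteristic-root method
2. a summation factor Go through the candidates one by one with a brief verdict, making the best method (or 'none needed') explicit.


Verdict: the characteristic-root method — linear, homogeneous, constant coefficients: solutions of the form r^λ exist — find the roots of the characteristic polynomial.
- the characteristic-root method — yes — fits the structure here.
- a summation factor: a summation factor telescopes one-step recursions; this one carries higher-order memory.


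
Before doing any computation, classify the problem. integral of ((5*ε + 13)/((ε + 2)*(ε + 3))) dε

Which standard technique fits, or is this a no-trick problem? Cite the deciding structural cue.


Verdict: partial fractions — the bottom factors while the top stays lower-degree — split into simple fractions and integrate piece by piece.


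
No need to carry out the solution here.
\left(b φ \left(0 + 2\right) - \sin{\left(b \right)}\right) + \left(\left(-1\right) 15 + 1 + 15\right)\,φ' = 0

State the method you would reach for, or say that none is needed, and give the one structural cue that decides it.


Technique: a linear integrating factor — the unknown enters only to the first power against a nonzero forcing term — the integrating-factor template applies directly.


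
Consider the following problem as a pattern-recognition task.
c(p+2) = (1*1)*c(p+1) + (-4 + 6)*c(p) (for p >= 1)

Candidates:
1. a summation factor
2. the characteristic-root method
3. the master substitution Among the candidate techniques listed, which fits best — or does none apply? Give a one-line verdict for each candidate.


Method: the characteristic-root method — no index-dependence in the weights and nothing inhomogeneous: classic characteristic-equation setup.
- a summation factor — a summation factor telescopes one-step recursions; this one carries higher-order memory.
- the characteristic-root method: yes — fits the structure here.
- the master substitution — with no divided-index recursive call, reindexing by powers of a base buys nothing.


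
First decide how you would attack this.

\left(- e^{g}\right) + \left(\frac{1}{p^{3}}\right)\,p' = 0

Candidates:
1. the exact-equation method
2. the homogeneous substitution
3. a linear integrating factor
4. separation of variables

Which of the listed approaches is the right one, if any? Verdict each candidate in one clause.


Diagnosis: separation of variables — solved for the derivative, the right side splits multiplicatively into a function of each variable alone — divide and integrate each side.
- the exact-equation method — with no real cross-dependence between the variables, the exact-equation machinery is a detour rather than the natural reading.
- the homogeneous substitution — the slope changes under joint rescaling, failing the degree-zero test.
- a linear integrating factor — the unknown enters nonlinearly (through a power, a denominator, or a transcendental function), which the linear integrating-factor recipe cannot absorb as-is — any repair would come from a preliminary substitution, not the factor.
- separation of variables: yes, a natural case for it.


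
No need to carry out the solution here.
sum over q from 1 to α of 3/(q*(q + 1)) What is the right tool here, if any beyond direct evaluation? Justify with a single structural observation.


Best approach: telescoping — after splitting 3/(q*(q + 1)) into partial fractions, the pieces are shifted copies of one function and cancel telescopically.


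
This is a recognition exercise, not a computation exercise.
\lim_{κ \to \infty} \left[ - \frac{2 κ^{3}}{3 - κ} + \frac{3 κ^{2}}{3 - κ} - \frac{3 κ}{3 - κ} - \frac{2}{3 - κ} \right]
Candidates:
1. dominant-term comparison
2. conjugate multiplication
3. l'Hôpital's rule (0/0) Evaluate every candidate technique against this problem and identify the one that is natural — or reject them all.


Method: dominant-term comparison — as κ grows, only the highest-degree terms matter — compare leading terms and read the limit off.
- dominant-term comparison: applies; the problem has the shape this method handles.
- conjugate multiplication: rationalization has no target — no divergent radical difference appears.
- l'Hôpital's rule (0/0) — no 0/0 form appears: written as one quotient, top and bottom both grow without bound, and the ratio is decided by their leading terms.


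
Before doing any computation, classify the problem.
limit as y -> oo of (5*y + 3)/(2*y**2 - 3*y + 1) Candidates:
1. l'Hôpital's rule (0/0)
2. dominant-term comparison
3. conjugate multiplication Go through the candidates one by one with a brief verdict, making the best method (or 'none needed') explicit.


Technique: dominant-term comparison — divide through by the highest power of y; every lower-order term dies and the dominant terms decide the limit.
- l'Hôpital's rule (0/0) — no 0/0 form appears: written as one quotient, top and bottom both grow without bound, and the ratio is decided by their leading terms.
- dominant-term comparison: yes, a natural case for it.
- conjugate multiplication — there are no radicals in tension whose conjugate would simplify matters.


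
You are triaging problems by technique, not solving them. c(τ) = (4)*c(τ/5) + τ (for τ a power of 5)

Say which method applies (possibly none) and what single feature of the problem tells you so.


Diagnosis: the master substitution — index division is the fingerprint: τ/5 in the recursive call means substitute τ = 5^m.


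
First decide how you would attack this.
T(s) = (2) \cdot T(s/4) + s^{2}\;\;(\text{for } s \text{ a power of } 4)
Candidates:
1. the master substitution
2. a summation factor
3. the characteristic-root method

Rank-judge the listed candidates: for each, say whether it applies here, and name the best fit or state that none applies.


Verdict: the master substitution — treat m = log base 4 of s as the new clock: one recursion step advances m by one while s scales by 4.
- the master substitution: yes — fits the structure here.
- a summation factor — the recursion divides its index rather than shifting it — there is no previous-term chain for a summation factor to telescope.
- the characteristic-root method — a divided-index call is not the fixed-shift linear shape that characteristic roots solve.


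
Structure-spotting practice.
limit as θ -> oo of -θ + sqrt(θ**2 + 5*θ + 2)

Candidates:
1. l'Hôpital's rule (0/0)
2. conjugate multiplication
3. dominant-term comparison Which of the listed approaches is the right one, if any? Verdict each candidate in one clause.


Technique: conjugate multiplication — the difference sqrt(θ**2 + 5*θ + 2) - θ is an ∞ − ∞ stalemate; its conjugate partner breaks the tie.
- l'Hôpital's rule (0/0): no quotient structure at all: the clash is ∞ minus ∞, which rationalizing converts into a tractable ratio.
- conjugate multiplication: applies; the problem has the shape this method handles.
- dominant-term comparison — leading-power comparison does not apply to this form.


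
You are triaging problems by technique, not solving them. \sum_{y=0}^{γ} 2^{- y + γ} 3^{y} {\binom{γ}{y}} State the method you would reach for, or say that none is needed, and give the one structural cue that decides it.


Method: the binomial theorem — binomial coefficients against complementary powers of 3 and 2: recognize the binomial expansion and resum.


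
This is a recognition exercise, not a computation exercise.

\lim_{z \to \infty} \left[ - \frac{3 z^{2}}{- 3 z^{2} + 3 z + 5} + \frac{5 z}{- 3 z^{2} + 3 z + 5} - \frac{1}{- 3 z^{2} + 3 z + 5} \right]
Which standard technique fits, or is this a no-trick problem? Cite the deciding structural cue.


Diagnosis: dominant-term comparison — as z grows, only the highest-degree terms matter — compare leading terms and read the limit off. Differentiating the expression as a single quotient would eventually settle it as well; matching dominant growth settles it immediately.


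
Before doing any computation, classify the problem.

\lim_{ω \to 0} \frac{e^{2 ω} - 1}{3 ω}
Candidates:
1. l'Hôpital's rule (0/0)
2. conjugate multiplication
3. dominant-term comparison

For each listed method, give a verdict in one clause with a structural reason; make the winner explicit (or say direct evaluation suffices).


Technique: l'Hôpital's rule (0/0) — the 0/0 form at 0 is the signature situation for l'Hôpital's rule. A first-order expansion at the point is an equally standard path; the rule packages it.
- l'Hôpital's rule (0/0) — a fit — the right tool for this form.
- conjugate multiplication — multiplying by a conjugate would not remove any indeterminacy here.
- dominant-term comparison — no ranking of term growth rates resolves the limit here.


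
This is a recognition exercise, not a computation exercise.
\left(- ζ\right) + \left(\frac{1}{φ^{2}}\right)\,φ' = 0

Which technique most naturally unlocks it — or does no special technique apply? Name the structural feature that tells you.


Best approach: separation of variables — one side of the product carries the independent variable, the other the unknown — the textbook separation shape. An exactness check succeeds on this form as well — separation and the potential function arrive at the same answer, separation more directly.


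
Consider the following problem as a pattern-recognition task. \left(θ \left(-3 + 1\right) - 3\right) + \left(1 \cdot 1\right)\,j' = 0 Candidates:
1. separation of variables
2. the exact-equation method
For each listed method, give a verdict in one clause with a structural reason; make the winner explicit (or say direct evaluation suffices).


Verdict: no special technique — solved for the derivative, no j appears — this is antidifferentiation in θ wearing ODE clothing.
- separation of variables: with no unknown in the slope, separating variables is a formality — the equation integrates directly.
- the exact-equation method — with the unknown absent from both coefficients, the cross-partial test holds emptily — nothing for the exact method to work on.


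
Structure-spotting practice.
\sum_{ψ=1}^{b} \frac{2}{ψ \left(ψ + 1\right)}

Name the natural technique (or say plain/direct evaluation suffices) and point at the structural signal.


Method: telescoping — \frac{2}{ψ \left(ψ + 1\right)} hides a difference of shifted reciprocals — decompose it and the middle of the sum vanishes.


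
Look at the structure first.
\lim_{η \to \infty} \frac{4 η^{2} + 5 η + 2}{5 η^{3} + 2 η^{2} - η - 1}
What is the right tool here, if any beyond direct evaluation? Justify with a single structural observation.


Diagnosis: dominant-term comparison — as η grows, only the highest-degree terms matter — compare leading terms and read the limit off. Viewed as a single quotient this is an ∞/∞ form — an at-infinity application of l'Hôpital's rule would also resolve it; comparing leading growth reads the answer without differentiating.


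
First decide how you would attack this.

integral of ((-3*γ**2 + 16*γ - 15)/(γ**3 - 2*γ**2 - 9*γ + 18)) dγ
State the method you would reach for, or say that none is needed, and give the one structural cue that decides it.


Method: partial fractions — the bottom, γ**3 - 2*γ**2 - 9*γ + 18, comes apart into simple factors, and a proper rational function over split factors decomposes.


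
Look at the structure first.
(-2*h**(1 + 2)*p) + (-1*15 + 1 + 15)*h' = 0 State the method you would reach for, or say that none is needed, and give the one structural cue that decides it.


Method: separation of variables — one side of the product carries the independent variable, the other the unknown — the textbook separation shape.


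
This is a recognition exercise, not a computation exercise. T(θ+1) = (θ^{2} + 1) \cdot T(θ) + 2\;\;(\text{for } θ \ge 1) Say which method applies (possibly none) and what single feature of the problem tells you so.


Technique: a summation factor — first-order, linear, moving coefficient θ^{2} + 1: the discrete analogue of an integrating factor handles it.


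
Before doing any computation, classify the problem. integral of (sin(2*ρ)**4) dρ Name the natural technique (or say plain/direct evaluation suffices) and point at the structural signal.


Technique: a trigonometric identity — reduce sin(2*ρ)**4 with the power-reduction formula and the integral becomes first-degree trigonometry.


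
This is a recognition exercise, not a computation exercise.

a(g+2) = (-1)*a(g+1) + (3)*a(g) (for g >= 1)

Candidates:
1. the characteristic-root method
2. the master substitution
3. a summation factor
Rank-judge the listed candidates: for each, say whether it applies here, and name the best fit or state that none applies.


Best approach: the characteristic-root method — no index-dependence in the weights and nothing inhomogeneous: classic characteristic-equation setup.
- the characteristic-root method — yes, a natural case for it.
- the master substitution — there is no divide-the-index recursive argument.
- a summation factor: the recurrence reaches back more than one step, outside the first-order family a summation factor normalizes.


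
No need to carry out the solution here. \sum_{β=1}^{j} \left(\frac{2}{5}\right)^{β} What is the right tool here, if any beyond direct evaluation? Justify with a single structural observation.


Method: the geometric series formula — the ratio of consecutive terms is the constant \frac{2}{5}, independent of the index — a geometric sum.


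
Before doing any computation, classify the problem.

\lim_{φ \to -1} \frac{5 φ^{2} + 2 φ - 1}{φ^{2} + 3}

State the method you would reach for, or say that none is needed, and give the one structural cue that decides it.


Technique: no special technique — nothing blocks direct substitution at -1: plug in and finish.


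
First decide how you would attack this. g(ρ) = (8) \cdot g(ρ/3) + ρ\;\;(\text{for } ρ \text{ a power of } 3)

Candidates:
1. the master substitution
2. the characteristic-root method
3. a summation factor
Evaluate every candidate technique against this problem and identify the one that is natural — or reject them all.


Diagnosis: the master substitution — the argument contracts 3-fold per step: reindex ρ exponentially and solve the linear recurrence in the new index.
- the master substitution: applies; the problem has the shape this method handles.
- the characteristic-root method: a divided-index call is not the fixed-shift linear shape that characteristic roots solve.
- a summation factor — the recursion divides its index rather than shifting it — there is no previous-term chain for a summation factor to telescope.


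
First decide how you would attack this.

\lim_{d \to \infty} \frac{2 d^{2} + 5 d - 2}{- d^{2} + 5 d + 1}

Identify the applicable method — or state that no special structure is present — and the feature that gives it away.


Method: dominant-term comparison — divide by the highest power of d present: lower-order terms vanish and the dominant ratio remains. l'Hôpital's at-infinity variant applies to the expression viewed as a single quotient; the leading-term comparison is the direct route.


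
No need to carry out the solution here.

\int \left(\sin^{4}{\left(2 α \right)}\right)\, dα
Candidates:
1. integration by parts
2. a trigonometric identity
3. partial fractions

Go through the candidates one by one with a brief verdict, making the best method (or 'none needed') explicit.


Diagnosis: a trigonometric identity — the even trigonometric power \sin^{4}{\left(2 α \right)} reduces by a double-angle identity before any integration is attempted.
- integration by parts — not the fit here: there is no polynomial factor to ladder down — parts can still close the trigonometric product by recursion, though the identity rewrite is the direct route.
- a trigonometric identity: applicable, and directly so.
- partial fractions: the expression is not a ratio of polynomials that decomposes further.


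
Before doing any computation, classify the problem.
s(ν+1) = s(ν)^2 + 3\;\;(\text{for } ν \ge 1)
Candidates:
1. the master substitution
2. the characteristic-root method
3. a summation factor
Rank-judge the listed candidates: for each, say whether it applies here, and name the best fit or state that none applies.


Technique: no special technique — a nonlinear dependence on earlier terms breaks linearity, and with it every superposition-based closed form.
- the master substitution: the recursive argument is a shift of the index, not a fixed fraction of it.
- the characteristic-root method — the recursion is nonlinear in the sequence values, so no linear-modes ansatz applies.
- a summation factor — no summation factor applies — the rule is not linear in the sequence values.


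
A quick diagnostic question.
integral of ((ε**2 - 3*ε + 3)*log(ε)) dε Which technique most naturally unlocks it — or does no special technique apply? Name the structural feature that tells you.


Technique: integration by parts — logs resist antidifferentiation but differentiate beautifully; pair log(ε) with the polynomial ε**2 - 3*ε + 3 via parts.


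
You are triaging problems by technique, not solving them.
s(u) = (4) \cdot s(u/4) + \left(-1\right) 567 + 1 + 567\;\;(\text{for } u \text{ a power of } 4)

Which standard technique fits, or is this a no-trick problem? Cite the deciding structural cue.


Verdict: the master substitution — treat m = log base 4 of u as the new clock: one recursion step advances m by one while u scales by 4.


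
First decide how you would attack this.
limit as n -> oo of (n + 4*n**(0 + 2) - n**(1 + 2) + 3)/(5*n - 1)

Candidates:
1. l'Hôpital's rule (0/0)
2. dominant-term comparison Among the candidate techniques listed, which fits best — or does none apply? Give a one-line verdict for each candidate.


Verdict: dominant-term comparison — divide by the highest power of n present: lower-order terms vanish and the dominant ratio remains.
- l'Hôpital's rule (0/0) — viewed as a single quotient this runs to ∞/∞, not the 0/0 clash this candidate addresses; an at-infinity variant of the rule would resolve it, but comparing leading growth reads the answer without differentiating.
- dominant-term comparison — a fit — the right tool for this form.


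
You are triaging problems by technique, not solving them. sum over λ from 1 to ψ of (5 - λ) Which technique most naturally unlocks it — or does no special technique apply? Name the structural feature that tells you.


Method: no special technique — constant-multiple powers of λ with no cancellation partners and no common ratio — use the standard power-sum formulas.


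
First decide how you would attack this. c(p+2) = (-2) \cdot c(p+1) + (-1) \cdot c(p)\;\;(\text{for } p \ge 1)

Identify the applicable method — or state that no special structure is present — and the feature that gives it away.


Method: the characteristic-root method — shift-invariance with fixed coefficients calls for exponential trials; the characteristic polynomial finds every r^p.


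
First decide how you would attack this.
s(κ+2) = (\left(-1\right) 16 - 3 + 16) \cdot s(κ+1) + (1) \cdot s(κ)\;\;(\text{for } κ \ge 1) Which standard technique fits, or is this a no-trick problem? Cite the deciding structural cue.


Method: the characteristic-root method — shift-invariance with fixed coefficients calls for exponential trials; the characteristic polynomial finds every r^κ.


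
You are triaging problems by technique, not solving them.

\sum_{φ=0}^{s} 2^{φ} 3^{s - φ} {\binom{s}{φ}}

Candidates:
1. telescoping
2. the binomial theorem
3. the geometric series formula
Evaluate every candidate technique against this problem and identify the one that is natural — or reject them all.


Verdict: the binomial theorem — binomial coefficients against complementary powers of 2 and 3: recognize the binomial expansion and resum.
- telescoping: as presented, consecutive terms share no shifted copy to cancel against — no rewrite is on display to change that.
- the binomial theorem — yes — fits the structure here.
- the geometric series formula: there is no constant term-to-term ratio.


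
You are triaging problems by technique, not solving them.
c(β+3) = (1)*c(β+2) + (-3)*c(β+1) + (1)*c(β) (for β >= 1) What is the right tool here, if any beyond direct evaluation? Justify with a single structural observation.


Technique: the characteristic-root method — this is the constant-coefficient homogeneous case — the whole solution in β reduces to a polynomial's roots.


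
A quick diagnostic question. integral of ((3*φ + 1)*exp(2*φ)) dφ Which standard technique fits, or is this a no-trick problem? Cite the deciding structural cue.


Technique: integration by parts — a polynomial factor 3*φ + 1 multiplies exp(2*φ); differentiating 3*φ + 1 lowers its degree while exp(2*φ) integrates cleanly, so parts wins.


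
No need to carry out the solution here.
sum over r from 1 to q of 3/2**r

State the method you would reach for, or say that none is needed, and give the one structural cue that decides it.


Technique: the geometric series formula — consecutive terms stand in a fixed index-free ratio — the geometric sum formula closes it.


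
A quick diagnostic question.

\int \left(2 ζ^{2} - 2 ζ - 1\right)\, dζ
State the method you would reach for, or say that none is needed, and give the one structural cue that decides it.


Best approach: no special technique — a term-by-term power-rule job in ζ; no substitution or rearrangement earns its keep here.


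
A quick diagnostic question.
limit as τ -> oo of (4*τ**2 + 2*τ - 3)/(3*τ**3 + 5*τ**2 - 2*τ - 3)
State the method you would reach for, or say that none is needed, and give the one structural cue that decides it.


Technique: dominant-term comparison — as τ grows, only the highest-degree terms matter — compare leading terms and read the limit off. As a single quotient, the ∞/∞ shape would yield to repeated differentiation as well — the growth comparison gets there in one look.


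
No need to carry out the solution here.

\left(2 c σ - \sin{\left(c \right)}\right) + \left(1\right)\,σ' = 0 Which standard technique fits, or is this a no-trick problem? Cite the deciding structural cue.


Diagnosis: a linear integrating factor — the unknown enters only to the first power against a nonzero forcing term — the integrating-factor template applies directly.


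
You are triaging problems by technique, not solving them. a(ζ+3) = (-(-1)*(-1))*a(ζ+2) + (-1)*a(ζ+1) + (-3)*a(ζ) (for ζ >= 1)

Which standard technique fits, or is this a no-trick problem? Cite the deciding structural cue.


Technique: the characteristic-root method — the recurrence is linear and homogeneous with constant coefficients, so the ansatz r^ζ turns it into a polynomial equation for r.


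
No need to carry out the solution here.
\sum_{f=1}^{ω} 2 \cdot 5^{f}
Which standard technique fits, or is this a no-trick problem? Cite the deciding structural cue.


Method: the geometric series formula — each term is 5 times the previous one, so the geometric-series formula applies directly.


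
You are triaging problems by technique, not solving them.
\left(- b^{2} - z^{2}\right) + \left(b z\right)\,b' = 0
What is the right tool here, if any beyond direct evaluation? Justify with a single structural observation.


Method: the homogeneous substitution — solved for the derivative, the right side is unchanged under scaling z and b together — it depends only on the ratio b/z, so substitute a single ratio variable. This doubles as a Bernoulli equation in the unknown as written; the homogeneous route needs no setup at all.


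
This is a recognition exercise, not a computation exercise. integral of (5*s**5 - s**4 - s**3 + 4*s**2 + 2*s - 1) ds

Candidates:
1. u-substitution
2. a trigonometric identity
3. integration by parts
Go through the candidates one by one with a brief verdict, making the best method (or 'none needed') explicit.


Verdict: no special technique — a term-by-term power-rule job in s; no substitution or rearrangement earns its keep here.
- u-substitution — no substitution does more than relabel what direct integration already handles.
- a trigonometric identity — there is no trigonometric structure at all — the integrand carries no sine or cosine to rewrite.
- integration by parts: parts would only shuffle a directly integrable integrand.


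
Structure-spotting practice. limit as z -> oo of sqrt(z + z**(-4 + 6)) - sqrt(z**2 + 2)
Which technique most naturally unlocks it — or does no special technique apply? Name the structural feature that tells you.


Diagnosis: conjugate multiplication — sqrt(z + z**(-4 + 6)) and sqrt(z**2 + 2) both blow up, but their difference is tame once the conjugate rationalizes it.


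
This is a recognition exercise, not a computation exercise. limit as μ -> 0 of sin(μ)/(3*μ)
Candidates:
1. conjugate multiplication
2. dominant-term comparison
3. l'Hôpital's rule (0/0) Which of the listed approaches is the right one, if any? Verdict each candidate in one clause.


Method: l'Hôpital's rule (0/0) — substituting 0 gives 0 over 0; differentiate top and bottom once and re-evaluate. The standard small-argument limits would also carry it; the rule is the systematic route.
- conjugate multiplication: the conjugate move applies to radical differences, which this is not.
- dominant-term comparison — leading-power comparison does not apply to this form.
- l'Hôpital's rule (0/0) — a fit — the right tool for this form.


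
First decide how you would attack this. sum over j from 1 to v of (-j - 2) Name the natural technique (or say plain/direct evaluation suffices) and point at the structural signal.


Method: no special technique — Faulhaber territory: sum each constant-multiple power of j with its closed-form formula, no trick required.


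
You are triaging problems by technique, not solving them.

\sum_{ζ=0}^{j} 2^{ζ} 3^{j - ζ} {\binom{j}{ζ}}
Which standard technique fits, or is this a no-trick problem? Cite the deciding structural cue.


Verdict: the binomial theorem — terms weighting {\binom{j}{ζ}} against matched powers of 2 and 3 reassemble into (2 + 3)^j by the binomial theorem.


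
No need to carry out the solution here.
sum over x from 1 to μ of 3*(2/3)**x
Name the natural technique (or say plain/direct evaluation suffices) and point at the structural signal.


Technique: the geometric series formula — consecutive terms stand in a fixed index-free ratio — the geometric sum formula closes it.


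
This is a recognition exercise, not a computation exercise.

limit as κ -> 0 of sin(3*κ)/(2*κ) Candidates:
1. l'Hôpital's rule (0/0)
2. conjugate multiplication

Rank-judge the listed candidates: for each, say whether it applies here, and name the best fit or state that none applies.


Diagnosis: l'Hôpital's rule (0/0) — the 0/0 form at 0 is the signature situation for l'Hôpital's rule. A local series expansion at the point resolves it as well; the rule is the packaged version of that step.
- l'Hôpital's rule (0/0) — a fit — the right tool for this form.
- conjugate multiplication — rationalization has no target — no divergent radical difference appears.


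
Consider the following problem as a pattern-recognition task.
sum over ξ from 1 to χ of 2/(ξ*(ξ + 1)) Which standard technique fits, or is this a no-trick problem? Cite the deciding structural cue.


Diagnosis: telescoping — poles of 2/(ξ*(ξ + 1)) differ by an integer, the telltale of a telescoping partial-fraction sum.


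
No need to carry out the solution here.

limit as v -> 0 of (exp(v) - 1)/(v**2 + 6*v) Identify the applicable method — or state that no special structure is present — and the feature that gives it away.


Method: l'Hôpital's rule (0/0) — substituting 0 gives 0 over 0; differentiate top and bottom once and re-evaluate. Expanding numerator and denominator to first order gives the same value — the rule automates exactly that.


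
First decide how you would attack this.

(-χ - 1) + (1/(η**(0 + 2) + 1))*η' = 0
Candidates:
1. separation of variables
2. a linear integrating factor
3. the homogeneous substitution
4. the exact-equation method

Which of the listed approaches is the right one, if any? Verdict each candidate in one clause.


Best approach: separation of variables — all dependence on the two variables factors apart, the defining separable shape.
- separation of variables — yes — fits the structure here.
- a linear integrating factor — the unknown enters nonlinearly (through a power, a denominator, or a transcendental function), which the linear integrating-factor recipe cannot absorb as-is — any repair would come from a preliminary substitution, not the factor.
- the homogeneous substitution: rescaling both variables together changes the slope, so no ratio substitution collapses it.
- the exact-equation method — with no real cross-dependence between the variables, the exact-equation machinery is a detour rather than the natural reading.


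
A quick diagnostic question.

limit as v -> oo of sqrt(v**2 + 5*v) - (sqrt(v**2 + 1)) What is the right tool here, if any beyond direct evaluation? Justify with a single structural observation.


Diagnosis: conjugate multiplication — sqrt(v**2 + 5*v) and sqrt(v**2 + 1) both blow up, but their difference is tame once the conjugate rationalizes it.


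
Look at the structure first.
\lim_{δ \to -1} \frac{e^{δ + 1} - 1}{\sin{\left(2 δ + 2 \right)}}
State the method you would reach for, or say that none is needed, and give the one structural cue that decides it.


Best approach: l'Hôpital's rule (0/0) — substituting -1 gives 0 over 0; differentiate top and bottom once and re-evaluate. Expanding numerator and denominator to first order gives the same value — the rule automates exactly that.
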